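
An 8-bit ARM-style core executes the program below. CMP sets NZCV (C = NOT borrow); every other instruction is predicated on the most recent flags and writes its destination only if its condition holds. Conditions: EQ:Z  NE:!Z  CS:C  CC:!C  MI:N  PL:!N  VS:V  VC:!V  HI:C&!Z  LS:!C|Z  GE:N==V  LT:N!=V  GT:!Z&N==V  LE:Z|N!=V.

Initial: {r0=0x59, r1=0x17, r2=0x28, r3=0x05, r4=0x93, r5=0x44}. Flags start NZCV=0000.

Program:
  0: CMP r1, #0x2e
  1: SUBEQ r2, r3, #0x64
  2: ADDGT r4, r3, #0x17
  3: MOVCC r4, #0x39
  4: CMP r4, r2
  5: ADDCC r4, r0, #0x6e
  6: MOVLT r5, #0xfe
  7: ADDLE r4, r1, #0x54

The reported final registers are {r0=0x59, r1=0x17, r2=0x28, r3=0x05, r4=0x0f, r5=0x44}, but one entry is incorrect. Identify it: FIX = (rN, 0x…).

FIX = (r4, 0x39)

0: ✓ CMP  NZCV=1000
1: · SUBEQ
2: · ADDGT
3: ✓ MOVCC  r4←0x39
4: ✓ CMP  NZCV=0010
5: · ADDCC
6: · MOVLT
7: · ADDLE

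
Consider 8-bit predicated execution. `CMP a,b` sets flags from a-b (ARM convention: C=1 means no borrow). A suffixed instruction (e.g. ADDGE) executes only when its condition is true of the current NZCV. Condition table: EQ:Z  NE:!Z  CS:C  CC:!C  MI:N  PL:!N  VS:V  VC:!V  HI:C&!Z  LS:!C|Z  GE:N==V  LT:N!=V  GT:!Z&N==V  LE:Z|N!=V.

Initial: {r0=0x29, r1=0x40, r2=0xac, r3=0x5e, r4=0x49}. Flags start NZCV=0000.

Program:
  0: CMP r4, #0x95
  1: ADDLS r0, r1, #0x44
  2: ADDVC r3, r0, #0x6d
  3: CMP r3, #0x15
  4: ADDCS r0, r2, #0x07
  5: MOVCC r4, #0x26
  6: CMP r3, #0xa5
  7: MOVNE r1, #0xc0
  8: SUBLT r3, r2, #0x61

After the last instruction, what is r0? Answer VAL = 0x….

[0] flags=1001 → (cmp)
[1] flags=1001 LS?T → r0=0x84
[2] flags=1001 VC?F → skip
[3] flags=0010 → (cmp)
[4] flags=0010 CS?T → r0=0xb3
[5] flags=0010 CC?F → skip
[6] flags=1001 → (cmp)
[7] flags=1001 NE?T → r1=0xc0
[8] flags=1001 LT?F → skip

VAL = 0xb3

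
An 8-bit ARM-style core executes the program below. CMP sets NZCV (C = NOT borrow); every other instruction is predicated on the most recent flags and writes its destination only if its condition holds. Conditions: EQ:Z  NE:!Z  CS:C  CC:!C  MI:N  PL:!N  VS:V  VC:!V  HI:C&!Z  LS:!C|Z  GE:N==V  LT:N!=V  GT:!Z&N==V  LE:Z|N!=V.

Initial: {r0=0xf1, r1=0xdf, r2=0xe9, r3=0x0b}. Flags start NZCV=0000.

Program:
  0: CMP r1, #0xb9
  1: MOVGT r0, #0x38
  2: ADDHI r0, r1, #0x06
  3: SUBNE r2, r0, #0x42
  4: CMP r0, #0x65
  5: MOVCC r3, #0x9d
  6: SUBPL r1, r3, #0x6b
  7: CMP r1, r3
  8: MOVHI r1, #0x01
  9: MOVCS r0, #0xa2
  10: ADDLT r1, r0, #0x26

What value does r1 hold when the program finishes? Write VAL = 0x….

0: ✓ CMP  NZCV=0010
1: ✓ MOVGT  r0←0x38
2: ✓ ADDHI  r0←0xe5
3: ✓ SUBNE  r2←0xa3
4: ✓ CMP  NZCV=1010
5: · MOVCC
6: · SUBPL
7: ✓ CMP  NZCV=1010
8: ✓ MOVHI  r1←0x01
9: ✓ MOVCS  r0←0xa2
10: ✓ ADDLT  r1←0xc8

VAL = 0xc8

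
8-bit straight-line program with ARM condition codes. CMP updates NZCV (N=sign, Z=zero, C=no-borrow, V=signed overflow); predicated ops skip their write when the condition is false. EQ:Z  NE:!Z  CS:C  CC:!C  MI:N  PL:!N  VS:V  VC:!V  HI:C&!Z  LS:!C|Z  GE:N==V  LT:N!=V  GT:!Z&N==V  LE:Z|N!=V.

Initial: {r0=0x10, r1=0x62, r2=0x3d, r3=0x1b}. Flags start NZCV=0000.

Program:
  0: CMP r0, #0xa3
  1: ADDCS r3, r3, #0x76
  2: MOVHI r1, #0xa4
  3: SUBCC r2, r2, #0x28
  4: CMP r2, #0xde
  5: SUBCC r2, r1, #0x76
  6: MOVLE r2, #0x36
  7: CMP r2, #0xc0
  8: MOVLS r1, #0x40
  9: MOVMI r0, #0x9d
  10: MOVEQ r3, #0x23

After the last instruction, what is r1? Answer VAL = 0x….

VAL = 0x62

[0] flags=0000 → (cmp)
[1] flags=0000 CS?F → skip
[2] flags=0000 HI?F → skip
[3] flags=0000 CC?T → r2=0x15
[4] flags=0000 → (cmp)
[5] flags=0000 CC?T → r2=0xec
[6] flags=0000 LE?F → skip
[7] flags=0010 → (cmp)
[8] flags=0010 LS?F → skip
[9] flags=0010 MI?F → skip
[10] flags=0010 EQ?F → skip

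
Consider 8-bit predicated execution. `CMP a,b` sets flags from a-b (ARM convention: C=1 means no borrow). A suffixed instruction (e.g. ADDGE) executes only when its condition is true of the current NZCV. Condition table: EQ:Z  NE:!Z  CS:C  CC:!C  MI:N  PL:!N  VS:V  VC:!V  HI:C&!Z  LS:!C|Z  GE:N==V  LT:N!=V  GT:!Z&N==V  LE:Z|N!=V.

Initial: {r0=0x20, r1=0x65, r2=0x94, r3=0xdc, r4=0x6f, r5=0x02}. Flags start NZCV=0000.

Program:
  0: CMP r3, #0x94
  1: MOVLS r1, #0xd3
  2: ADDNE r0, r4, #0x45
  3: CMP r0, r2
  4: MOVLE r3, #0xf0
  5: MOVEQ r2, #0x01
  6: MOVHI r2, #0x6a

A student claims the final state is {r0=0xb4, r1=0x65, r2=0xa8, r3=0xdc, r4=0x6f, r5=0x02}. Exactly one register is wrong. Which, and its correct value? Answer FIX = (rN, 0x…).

FIX = (r2, 0x6a)

0: ✓ CMP  NZCV=0010
1: · MOVLS
2: ✓ ADDNE  r0←0xb4
3: ✓ CMP  NZCV=0010
4: · MOVLE
5: · MOVEQ
6: ✓ MOVHI  r2←0x6a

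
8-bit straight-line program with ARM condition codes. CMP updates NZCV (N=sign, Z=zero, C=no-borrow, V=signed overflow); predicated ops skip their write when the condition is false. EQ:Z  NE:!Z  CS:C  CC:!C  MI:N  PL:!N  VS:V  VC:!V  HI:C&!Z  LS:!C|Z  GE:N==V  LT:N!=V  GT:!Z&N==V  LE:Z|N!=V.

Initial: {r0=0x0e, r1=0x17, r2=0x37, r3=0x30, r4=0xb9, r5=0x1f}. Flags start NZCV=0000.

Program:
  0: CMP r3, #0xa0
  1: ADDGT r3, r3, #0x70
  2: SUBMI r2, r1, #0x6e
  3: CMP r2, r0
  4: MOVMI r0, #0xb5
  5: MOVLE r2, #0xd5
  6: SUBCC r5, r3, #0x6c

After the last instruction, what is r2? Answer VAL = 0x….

VAL = 0xd5

[0] flags=1001 → (cmp)
[1] flags=1001 GT?T → r3=0xa0
[2] flags=1001 MI?T → r2=0xa9
[3] flags=1010 → (cmp)
[4] flags=1010 MI?T → r0=0xb5
[5] flags=1010 LE?T → r2=0xd5
[6] flags=1010 CC?F → skip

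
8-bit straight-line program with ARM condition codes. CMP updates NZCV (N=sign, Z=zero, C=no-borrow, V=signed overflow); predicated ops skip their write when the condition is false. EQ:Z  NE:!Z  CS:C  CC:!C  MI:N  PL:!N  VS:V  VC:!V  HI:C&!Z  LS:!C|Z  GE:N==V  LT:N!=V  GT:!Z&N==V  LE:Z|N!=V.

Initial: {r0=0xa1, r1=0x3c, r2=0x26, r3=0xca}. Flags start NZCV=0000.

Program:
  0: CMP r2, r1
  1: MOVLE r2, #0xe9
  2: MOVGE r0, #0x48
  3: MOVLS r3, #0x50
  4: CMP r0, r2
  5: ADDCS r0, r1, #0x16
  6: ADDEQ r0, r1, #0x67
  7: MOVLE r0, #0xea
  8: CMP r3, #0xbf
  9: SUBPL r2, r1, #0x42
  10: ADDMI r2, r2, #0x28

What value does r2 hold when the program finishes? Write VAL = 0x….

0: ✓ CMP  NZCV=1000
1: ✓ MOVLE  r2←0xe9
2: · MOVGE
3: ✓ MOVLS  r3←0x50
4: ✓ CMP  NZCV=1000
5: · ADDCS
6: · ADDEQ
7: ✓ MOVLE  r0←0xea
8: ✓ CMP  NZCV=1001
9: · SUBPL
10: ✓ ADDMI  r2←0x11

VAL = 0x11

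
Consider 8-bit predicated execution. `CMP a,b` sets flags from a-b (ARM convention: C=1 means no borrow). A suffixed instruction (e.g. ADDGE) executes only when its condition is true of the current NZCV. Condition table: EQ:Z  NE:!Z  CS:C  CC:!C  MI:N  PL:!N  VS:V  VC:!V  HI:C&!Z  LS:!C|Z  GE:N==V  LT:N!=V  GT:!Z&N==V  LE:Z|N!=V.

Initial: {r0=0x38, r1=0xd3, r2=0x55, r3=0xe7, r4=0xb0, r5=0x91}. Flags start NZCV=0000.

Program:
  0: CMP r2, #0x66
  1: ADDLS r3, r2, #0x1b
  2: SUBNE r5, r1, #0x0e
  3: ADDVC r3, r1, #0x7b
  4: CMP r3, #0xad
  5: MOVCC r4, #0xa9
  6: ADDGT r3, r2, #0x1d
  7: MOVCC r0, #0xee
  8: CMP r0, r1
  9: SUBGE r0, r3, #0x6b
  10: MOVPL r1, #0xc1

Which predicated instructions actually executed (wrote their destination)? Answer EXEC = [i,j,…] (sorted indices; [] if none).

[0] flags=1000 → (cmp)
[1] flags=1000 LS?T → r3=0x70
[2] flags=1000 NE?T → r5=0xc5
[3] flags=1000 VC?T → r3=0x4e
[4] flags=1001 → (cmp)
[5] flags=1001 CC?T → r4=0xa9
[6] flags=1001 GT?T → r3=0x72
[7] flags=1001 CC?T → r0=0xee
[8] flags=0010 → (cmp)
[9] flags=0010 GE?T → r0=0x07
[10] flags=0010 PL?T → r1=0xc1

EXEC = [1,2,3,5,6,7,9,10]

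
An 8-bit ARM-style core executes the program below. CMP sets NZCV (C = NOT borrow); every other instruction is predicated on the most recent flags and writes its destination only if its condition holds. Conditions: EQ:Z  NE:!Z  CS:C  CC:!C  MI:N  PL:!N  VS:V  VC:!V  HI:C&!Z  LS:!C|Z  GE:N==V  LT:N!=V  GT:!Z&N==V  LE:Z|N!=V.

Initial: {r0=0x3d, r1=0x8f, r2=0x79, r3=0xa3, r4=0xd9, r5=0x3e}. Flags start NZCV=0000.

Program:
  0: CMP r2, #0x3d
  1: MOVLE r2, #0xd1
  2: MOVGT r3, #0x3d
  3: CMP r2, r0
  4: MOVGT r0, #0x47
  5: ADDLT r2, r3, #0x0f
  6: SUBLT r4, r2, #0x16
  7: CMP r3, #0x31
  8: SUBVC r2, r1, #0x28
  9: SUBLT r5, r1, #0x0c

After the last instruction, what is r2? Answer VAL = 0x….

0: ✓ CMP  NZCV=0010
1: · MOVLE
2: ✓ MOVGT  r3←0x3d
3: ✓ CMP  NZCV=0010
4: ✓ MOVGT  r0←0x47
5: · ADDLT
6: · SUBLT
7: ✓ CMP  NZCV=0010
8: ✓ SUBVC  r2←0x67
9: · SUBLT

VAL = 0x67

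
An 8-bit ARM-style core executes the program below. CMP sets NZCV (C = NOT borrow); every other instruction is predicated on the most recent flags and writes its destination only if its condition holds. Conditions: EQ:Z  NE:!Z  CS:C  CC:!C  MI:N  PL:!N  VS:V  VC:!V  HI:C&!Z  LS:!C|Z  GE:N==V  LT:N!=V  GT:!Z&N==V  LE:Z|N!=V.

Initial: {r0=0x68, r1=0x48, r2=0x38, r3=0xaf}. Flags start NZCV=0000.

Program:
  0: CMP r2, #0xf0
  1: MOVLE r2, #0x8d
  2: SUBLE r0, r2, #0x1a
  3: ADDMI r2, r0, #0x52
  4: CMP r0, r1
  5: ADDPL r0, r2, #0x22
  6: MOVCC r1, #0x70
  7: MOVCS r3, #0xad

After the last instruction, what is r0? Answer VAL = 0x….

[0] flags=0000 → (cmp)
[1] flags=0000 LE?F → skip
[2] flags=0000 LE?F → skip
[3] flags=0000 MI?F → skip
[4] flags=0010 → (cmp)
[5] flags=0010 PL?T → r0=0x5a
[6] flags=0010 CC?F → skip
[7] flags=0010 CS?T → r3=0xad

VAL = 0x5a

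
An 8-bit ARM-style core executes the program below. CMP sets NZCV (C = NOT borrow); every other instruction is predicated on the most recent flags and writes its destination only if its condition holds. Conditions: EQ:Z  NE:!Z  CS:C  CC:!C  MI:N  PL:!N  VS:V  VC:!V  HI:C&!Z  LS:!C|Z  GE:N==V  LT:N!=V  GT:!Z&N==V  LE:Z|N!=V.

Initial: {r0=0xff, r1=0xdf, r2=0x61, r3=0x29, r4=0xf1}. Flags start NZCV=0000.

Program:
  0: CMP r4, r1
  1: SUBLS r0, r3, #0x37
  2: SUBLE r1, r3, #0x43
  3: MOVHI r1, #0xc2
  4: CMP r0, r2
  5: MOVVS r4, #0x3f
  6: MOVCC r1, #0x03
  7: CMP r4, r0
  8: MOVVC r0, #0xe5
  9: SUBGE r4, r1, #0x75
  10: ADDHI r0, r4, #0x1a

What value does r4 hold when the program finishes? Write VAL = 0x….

[0] flags=0010 → (cmp)
[1] flags=0010 LS?F → skip
[2] flags=0010 LE?F → skip
[3] flags=0010 HI?T → r1=0xc2
[4] flags=1010 → (cmp)
[5] flags=1010 VS?F → skip
[6] flags=1010 CC?F → skip
[7] flags=1000 → (cmp)
[8] flags=1000 VC?T → r0=0xe5
[9] flags=1000 GE?F → skip
[10] flags=1000 HI?F → skip

VAL = 0xf1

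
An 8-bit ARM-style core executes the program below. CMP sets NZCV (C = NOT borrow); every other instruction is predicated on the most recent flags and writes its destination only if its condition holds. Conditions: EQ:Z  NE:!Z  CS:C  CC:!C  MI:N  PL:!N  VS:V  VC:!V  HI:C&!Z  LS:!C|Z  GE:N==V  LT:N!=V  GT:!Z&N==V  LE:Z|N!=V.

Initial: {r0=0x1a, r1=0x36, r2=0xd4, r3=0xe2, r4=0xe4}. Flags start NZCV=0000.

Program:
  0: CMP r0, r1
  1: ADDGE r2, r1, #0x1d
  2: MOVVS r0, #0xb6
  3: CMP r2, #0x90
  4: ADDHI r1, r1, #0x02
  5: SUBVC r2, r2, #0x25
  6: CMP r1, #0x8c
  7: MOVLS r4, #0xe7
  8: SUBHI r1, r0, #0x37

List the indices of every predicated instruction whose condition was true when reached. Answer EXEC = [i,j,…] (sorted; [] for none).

0: ✓ CMP  NZCV=1000
1: · ADDGE
2: · MOVVS
3: ✓ CMP  NZCV=0010
4: ✓ ADDHI  r1←0x38
5: ✓ SUBVC  r2←0xaf
6: ✓ CMP  NZCV=1001
7: ✓ MOVLS  r4←0xe7
8: · SUBHI

EXEC = [4,5,7]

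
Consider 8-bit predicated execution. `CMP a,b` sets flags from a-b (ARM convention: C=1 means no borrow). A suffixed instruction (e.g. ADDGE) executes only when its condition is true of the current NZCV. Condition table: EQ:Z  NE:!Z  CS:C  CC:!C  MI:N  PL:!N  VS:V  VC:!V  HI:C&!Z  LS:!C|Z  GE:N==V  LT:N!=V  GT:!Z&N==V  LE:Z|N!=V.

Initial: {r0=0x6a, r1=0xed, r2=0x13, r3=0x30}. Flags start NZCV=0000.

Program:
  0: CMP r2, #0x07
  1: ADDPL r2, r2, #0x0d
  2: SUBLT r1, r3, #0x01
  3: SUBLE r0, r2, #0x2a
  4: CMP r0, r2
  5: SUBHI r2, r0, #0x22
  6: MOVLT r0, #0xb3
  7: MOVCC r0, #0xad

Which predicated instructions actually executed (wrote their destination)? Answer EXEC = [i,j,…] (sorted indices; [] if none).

0: ✓ CMP  NZCV=0010
1: ✓ ADDPL  r2←0x20
2: · SUBLT
3: · SUBLE
4: ✓ CMP  NZCV=0010
5: ✓ SUBHI  r2←0x48
6: · MOVLT
7: · MOVCC

EXEC = [1,5]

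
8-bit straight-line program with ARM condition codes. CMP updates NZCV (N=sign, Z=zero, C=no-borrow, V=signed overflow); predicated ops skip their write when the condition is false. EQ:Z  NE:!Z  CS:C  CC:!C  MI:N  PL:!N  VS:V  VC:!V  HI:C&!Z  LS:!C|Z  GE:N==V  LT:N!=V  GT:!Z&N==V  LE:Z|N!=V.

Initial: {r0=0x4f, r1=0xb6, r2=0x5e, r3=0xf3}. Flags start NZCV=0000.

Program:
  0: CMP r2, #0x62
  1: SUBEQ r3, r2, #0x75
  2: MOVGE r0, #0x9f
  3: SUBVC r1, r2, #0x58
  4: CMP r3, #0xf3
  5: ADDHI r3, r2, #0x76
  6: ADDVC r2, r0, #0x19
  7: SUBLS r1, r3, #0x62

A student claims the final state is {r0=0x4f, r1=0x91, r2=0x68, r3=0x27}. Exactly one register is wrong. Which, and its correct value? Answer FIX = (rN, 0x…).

[0] flags=1000 → (cmp)
[1] flags=1000 EQ?F → skip
[2] flags=1000 GE?F → skip
[3] flags=1000 VC?T → r1=0x06
[4] flags=0110 → (cmp)
[5] flags=0110 HI?F → skip
[6] flags=0110 VC?T → r2=0x68
[7] flags=0110 LS?T → r1=0x91

FIX = (r3, 0xf3)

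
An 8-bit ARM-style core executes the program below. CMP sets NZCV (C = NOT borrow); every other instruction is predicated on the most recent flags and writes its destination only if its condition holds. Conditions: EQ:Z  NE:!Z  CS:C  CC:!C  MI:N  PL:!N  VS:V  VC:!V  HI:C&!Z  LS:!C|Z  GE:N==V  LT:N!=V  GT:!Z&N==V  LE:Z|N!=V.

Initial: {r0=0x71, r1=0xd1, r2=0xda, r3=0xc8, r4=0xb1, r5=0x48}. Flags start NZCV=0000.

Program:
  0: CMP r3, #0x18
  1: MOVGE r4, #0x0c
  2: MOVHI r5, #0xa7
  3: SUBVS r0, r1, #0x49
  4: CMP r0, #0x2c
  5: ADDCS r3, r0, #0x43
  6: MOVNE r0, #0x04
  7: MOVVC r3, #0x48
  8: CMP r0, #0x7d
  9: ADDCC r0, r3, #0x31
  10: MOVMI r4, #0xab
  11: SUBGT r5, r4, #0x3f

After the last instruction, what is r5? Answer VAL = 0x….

VAL = 0xa7

[0] flags=1010 → (cmp)
[1] flags=1010 GE?F → skip
[2] flags=1010 HI?T → r5=0xa7
[3] flags=1010 VS?F → skip
[4] flags=0010 → (cmp)
[5] flags=0010 CS?T → r3=0xb4
[6] flags=0010 NE?T → r0=0x04
[7] flags=0010 VC?T → r3=0x48
[8] flags=1000 → (cmp)
[9] flags=1000 CC?T → r0=0x79
[10] flags=1000 MI?T → r4=0xab
[11] flags=1000 GT?F → skip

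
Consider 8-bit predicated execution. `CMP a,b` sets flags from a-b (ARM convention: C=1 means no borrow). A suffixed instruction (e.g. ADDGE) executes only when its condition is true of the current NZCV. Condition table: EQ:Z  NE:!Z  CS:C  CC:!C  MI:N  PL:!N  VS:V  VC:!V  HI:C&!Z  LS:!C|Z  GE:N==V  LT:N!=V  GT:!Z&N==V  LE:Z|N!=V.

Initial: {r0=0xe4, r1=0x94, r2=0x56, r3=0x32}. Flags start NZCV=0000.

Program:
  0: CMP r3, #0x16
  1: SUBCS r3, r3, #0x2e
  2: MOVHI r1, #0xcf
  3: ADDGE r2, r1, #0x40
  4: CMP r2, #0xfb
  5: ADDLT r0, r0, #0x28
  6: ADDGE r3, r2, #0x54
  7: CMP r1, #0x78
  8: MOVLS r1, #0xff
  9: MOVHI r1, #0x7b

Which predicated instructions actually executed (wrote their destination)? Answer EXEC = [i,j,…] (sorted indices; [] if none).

0: ✓ CMP  NZCV=0010
1: ✓ SUBCS  r3←0x04
2: ✓ MOVHI  r1←0xcf
3: ✓ ADDGE  r2←0x0f
4: ✓ CMP  NZCV=0000
5: · ADDLT
6: ✓ ADDGE  r3←0x63
7: ✓ CMP  NZCV=0011
8: · MOVLS
9: ✓ MOVHI  r1←0x7b

EXEC = [1,2,3,6,9]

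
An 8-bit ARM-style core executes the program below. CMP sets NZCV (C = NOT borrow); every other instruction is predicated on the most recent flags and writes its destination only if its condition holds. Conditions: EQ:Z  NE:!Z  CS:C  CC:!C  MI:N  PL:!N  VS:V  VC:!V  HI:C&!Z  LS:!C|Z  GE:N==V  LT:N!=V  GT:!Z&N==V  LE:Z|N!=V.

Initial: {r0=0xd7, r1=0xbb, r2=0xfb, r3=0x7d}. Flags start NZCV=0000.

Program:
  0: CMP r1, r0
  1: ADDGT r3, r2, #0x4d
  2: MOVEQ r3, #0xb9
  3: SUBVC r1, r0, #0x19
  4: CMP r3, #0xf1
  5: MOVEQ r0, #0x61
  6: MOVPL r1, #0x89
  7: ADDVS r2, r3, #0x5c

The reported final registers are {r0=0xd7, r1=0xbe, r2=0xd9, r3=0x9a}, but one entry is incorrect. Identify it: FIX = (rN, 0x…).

FIX = (r3, 0x7d)

[0] flags=1000 → (cmp)
[1] flags=1000 GT?F → skip
[2] flags=1000 EQ?F → skip
[3] flags=1000 VC?T → r1=0xbe
[4] flags=1001 → (cmp)
[5] flags=1001 EQ?F → skip
[6] flags=1001 PL?F → skip
[7] flags=1001 VS?T → r2=0xd9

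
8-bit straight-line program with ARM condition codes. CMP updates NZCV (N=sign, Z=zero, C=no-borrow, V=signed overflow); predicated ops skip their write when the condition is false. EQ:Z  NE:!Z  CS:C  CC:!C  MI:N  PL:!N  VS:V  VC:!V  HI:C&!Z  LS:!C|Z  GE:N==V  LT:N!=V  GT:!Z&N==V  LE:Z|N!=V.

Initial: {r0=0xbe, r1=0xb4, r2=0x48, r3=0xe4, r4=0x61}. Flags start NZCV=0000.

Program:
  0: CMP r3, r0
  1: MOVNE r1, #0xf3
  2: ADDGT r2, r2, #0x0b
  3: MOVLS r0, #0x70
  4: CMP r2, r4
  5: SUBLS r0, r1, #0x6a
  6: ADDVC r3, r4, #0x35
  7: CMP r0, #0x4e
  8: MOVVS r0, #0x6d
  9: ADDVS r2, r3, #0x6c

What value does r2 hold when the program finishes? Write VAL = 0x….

VAL = 0x02

[0] flags=0010 → (cmp)
[1] flags=0010 NE?T → r1=0xf3
[2] flags=0010 GT?T → r2=0x53
[3] flags=0010 LS?F → skip
[4] flags=1000 → (cmp)
[5] flags=1000 LS?T → r0=0x89
[6] flags=1000 VC?T → r3=0x96
[7] flags=0011 → (cmp)
[8] flags=0011 VS?T → r0=0x6d
[9] flags=0011 VS?T → r2=0x02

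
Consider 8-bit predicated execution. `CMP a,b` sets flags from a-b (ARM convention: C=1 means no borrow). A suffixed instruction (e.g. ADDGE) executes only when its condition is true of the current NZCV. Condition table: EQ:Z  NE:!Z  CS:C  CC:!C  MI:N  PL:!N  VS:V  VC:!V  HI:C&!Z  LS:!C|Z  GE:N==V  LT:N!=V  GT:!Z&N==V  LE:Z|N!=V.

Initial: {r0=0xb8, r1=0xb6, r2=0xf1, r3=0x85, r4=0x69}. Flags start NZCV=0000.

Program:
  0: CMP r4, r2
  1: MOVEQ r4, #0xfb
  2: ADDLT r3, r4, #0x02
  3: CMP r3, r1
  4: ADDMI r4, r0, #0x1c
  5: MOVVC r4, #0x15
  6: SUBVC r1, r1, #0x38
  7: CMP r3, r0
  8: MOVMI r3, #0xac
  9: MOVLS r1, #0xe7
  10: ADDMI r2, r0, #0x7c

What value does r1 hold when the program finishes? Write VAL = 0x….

VAL = 0xe7

[0] flags=0000 → (cmp)
[1] flags=0000 EQ?F → skip
[2] flags=0000 LT?F → skip
[3] flags=1000 → (cmp)
[4] flags=1000 MI?T → r4=0xd4
[5] flags=1000 VC?T → r4=0x15
[6] flags=1000 VC?T → r1=0x7e
[7] flags=1000 → (cmp)
[8] flags=1000 MI?T → r3=0xac
[9] flags=1000 LS?T → r1=0xe7
[10] flags=1000 MI?T → r2=0x34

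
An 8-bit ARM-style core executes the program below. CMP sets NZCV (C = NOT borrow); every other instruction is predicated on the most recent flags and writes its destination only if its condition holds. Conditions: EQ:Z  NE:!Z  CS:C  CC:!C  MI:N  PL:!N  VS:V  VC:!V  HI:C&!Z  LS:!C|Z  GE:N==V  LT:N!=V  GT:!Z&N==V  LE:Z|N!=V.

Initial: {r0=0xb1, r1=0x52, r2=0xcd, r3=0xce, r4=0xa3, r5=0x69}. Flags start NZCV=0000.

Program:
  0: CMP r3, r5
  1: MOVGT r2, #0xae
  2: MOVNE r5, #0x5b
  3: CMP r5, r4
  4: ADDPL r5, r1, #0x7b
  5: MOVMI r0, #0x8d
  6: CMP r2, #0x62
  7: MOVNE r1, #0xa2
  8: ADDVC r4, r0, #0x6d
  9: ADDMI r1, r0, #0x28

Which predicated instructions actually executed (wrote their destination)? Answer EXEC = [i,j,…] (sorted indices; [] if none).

[0] flags=0011 → (cmp)
[1] flags=0011 GT?F → skip
[2] flags=0011 NE?T → r5=0x5b
[3] flags=1001 → (cmp)
[4] flags=1001 PL?F → skip
[5] flags=1001 MI?T → r0=0x8d
[6] flags=0011 → (cmp)
[7] flags=0011 NE?T → r1=0xa2
[8] flags=0011 VC?F → skip
[9] flags=0011 MI?F → skip

EXEC = [2,5,7]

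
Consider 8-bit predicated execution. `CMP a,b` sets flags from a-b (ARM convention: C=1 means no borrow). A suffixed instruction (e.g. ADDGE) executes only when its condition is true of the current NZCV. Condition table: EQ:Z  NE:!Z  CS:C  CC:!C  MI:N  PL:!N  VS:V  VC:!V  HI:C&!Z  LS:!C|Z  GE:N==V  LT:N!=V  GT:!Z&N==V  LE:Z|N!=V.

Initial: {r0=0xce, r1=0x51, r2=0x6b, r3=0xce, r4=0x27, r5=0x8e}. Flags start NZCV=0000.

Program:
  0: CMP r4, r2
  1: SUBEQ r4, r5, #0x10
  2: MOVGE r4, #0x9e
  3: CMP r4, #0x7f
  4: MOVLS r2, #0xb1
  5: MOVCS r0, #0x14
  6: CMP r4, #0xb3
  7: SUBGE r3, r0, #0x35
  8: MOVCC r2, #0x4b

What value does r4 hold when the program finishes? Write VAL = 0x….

0: ✓ CMP  NZCV=1000
1: · SUBEQ
2: · MOVGE
3: ✓ CMP  NZCV=1000
4: ✓ MOVLS  r2←0xb1
5: · MOVCS
6: ✓ CMP  NZCV=0000
7: ✓ SUBGE  r3←0x99
8: ✓ MOVCC  r2←0x4b

VAL = 0x27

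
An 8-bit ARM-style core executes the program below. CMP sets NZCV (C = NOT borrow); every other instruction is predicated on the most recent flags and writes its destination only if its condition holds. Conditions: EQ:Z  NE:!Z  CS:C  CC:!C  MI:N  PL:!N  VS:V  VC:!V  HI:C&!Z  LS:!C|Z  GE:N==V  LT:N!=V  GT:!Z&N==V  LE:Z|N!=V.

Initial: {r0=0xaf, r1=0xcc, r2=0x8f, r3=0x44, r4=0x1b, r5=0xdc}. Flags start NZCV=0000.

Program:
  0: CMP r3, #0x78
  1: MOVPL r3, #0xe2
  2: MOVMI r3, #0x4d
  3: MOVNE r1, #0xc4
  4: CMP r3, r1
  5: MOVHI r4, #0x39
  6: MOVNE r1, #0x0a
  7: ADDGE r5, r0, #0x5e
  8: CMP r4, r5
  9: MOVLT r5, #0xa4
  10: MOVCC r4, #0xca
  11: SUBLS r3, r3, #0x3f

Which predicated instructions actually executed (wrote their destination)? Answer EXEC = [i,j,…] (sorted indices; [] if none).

0: ✓ CMP  NZCV=1000
1: · MOVPL
2: ✓ MOVMI  r3←0x4d
3: ✓ MOVNE  r1←0xc4
4: ✓ CMP  NZCV=1001
5: · MOVHI
6: ✓ MOVNE  r1←0x0a
7: ✓ ADDGE  r5←0x0d
8: ✓ CMP  NZCV=0010
9: · MOVLT
10: · MOVCC
11: · SUBLS

EXEC = [2,3,6,7]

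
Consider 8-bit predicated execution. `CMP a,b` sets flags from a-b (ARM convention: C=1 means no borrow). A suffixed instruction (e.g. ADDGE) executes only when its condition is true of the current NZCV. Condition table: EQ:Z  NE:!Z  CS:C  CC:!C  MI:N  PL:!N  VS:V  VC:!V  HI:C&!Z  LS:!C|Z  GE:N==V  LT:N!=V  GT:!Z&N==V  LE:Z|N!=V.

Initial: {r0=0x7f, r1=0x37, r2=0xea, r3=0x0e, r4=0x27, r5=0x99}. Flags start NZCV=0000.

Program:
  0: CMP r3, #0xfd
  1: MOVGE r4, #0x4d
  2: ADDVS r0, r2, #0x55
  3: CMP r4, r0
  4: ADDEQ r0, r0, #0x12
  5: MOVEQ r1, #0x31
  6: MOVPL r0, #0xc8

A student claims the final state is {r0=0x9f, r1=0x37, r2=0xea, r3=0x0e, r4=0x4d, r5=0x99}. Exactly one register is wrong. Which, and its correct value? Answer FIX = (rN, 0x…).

0: ✓ CMP  NZCV=0000
1: ✓ MOVGE  r4←0x4d
2: · ADDVS
3: ✓ CMP  NZCV=1000
4: · ADDEQ
5: · MOVEQ
6: · MOVPL

FIX = (r0, 0x7f)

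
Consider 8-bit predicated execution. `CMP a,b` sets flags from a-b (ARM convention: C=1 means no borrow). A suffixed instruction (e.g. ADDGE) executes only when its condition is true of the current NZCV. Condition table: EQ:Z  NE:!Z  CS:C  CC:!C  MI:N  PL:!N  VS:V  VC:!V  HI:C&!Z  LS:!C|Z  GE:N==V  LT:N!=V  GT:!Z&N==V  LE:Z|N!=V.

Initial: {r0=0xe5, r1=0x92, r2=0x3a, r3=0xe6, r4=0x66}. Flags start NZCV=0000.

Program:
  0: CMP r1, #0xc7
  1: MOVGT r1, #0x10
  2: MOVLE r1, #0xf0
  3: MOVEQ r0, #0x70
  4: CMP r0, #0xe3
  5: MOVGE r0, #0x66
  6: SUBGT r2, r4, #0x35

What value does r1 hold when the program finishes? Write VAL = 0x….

0: ✓ CMP  NZCV=1000
1: · MOVGT
2: ✓ MOVLE  r1←0xf0
3: · MOVEQ
4: ✓ CMP  NZCV=0010
5: ✓ MOVGE  r0←0x66
6: ✓ SUBGT  r2←0x31

VAL = 0xf0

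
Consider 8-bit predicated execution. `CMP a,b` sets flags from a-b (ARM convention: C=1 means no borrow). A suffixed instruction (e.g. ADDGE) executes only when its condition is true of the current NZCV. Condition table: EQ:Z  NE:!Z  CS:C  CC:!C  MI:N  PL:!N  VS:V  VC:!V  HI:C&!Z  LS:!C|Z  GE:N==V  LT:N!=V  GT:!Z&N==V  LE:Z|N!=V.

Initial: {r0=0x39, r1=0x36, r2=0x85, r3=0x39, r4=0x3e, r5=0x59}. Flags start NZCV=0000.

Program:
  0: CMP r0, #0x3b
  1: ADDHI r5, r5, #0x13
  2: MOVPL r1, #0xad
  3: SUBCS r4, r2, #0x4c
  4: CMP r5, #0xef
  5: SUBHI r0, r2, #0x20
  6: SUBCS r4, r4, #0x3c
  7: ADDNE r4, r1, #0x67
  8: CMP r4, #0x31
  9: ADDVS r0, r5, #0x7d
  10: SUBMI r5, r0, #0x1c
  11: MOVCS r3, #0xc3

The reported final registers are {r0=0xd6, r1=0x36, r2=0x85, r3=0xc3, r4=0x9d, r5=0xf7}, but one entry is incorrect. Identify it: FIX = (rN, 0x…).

FIX = (r5, 0x59)

[0] flags=1000 → (cmp)
[1] flags=1000 HI?F → skip
[2] flags=1000 PL?F → skip
[3] flags=1000 CS?F → skip
[4] flags=0000 → (cmp)
[5] flags=0000 HI?F → skip
[6] flags=0000 CS?F → skip
[7] flags=0000 NE?T → r4=0x9d
[8] flags=0011 → (cmp)
[9] flags=0011 VS?T → r0=0xd6
[10] flags=0011 MI?F → skip
[11] flags=0011 CS?T → r3=0xc3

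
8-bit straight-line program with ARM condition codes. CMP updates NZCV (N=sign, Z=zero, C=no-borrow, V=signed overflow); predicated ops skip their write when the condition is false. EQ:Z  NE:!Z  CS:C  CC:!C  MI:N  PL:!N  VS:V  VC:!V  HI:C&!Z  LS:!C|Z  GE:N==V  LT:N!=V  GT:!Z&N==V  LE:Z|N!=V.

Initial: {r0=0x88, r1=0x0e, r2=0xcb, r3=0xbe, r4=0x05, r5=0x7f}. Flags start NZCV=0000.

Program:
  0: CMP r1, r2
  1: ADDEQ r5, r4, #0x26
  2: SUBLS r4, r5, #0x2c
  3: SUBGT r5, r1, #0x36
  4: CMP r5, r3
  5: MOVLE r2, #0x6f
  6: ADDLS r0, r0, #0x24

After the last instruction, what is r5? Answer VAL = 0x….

0: ✓ CMP  NZCV=0000
1: · ADDEQ
2: ✓ SUBLS  r4←0x53
3: ✓ SUBGT  r5←0xd8
4: ✓ CMP  NZCV=0010
5: · MOVLE
6: · ADDLS

VAL = 0xd8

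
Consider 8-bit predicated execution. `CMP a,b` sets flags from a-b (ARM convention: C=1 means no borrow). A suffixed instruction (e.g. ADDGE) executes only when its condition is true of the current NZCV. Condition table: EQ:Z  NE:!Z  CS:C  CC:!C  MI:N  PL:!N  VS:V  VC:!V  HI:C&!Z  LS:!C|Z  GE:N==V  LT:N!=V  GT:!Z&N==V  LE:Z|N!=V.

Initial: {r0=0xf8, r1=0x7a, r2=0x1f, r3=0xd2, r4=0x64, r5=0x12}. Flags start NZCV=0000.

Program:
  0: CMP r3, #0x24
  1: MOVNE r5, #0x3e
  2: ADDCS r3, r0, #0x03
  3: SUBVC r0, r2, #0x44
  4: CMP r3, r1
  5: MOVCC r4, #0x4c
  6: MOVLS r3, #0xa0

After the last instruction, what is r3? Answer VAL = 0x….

[0] flags=1010 → (cmp)
[1] flags=1010 NE?T → r5=0x3e
[2] flags=1010 CS?T → r3=0xfb
[3] flags=1010 VC?T → r0=0xdb
[4] flags=1010 → (cmp)
[5] flags=1010 CC?F → skip
[6] flags=1010 LS?F → skip

VAL = 0xfb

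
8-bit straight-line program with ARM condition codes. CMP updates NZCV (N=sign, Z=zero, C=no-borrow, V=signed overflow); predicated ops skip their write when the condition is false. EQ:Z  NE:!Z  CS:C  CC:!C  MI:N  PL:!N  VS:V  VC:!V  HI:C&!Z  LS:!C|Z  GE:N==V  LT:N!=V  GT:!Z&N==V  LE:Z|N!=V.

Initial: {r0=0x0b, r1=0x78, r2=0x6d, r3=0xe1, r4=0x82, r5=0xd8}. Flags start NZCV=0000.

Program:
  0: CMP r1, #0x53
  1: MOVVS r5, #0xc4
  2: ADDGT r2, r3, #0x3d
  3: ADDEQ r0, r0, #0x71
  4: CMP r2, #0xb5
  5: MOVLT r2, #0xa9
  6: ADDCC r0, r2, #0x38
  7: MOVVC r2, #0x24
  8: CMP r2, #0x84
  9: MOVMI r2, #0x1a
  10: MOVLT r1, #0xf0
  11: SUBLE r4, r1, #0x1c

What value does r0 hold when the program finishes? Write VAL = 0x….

[0] flags=0010 → (cmp)
[1] flags=0010 VS?F → skip
[2] flags=0010 GT?T → r2=0x1e
[3] flags=0010 EQ?F → skip
[4] flags=0000 → (cmp)
[5] flags=0000 LT?F → skip
[6] flags=0000 CC?T → r0=0x56
[7] flags=0000 VC?T → r2=0x24
[8] flags=1001 → (cmp)
[9] flags=1001 MI?T → r2=0x1a
[10] flags=1001 LT?F → skip
[11] flags=1001 LE?F → skip

VAL = 0x56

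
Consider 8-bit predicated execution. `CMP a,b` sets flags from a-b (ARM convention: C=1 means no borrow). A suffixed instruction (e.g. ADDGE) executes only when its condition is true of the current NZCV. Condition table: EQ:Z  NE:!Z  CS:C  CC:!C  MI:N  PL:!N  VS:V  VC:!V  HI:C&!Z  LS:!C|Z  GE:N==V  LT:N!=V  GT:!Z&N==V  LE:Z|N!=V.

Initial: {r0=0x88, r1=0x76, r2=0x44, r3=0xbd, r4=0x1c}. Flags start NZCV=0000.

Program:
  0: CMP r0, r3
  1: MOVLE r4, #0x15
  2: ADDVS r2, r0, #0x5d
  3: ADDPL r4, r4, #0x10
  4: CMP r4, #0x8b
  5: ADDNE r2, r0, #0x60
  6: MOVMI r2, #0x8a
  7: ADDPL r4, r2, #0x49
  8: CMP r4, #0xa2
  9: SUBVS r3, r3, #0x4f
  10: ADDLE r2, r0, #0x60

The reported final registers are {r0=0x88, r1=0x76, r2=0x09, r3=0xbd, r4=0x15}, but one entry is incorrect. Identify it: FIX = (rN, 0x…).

[0] flags=1000 → (cmp)
[1] flags=1000 LE?T → r4=0x15
[2] flags=1000 VS?F → skip
[3] flags=1000 PL?F → skip
[4] flags=1001 → (cmp)
[5] flags=1001 NE?T → r2=0xe8
[6] flags=1001 MI?T → r2=0x8a
[7] flags=1001 PL?F → skip
[8] flags=0000 → (cmp)
[9] flags=0000 VS?F → skip
[10] flags=0000 LE?F → skip

FIX = (r2, 0x8a)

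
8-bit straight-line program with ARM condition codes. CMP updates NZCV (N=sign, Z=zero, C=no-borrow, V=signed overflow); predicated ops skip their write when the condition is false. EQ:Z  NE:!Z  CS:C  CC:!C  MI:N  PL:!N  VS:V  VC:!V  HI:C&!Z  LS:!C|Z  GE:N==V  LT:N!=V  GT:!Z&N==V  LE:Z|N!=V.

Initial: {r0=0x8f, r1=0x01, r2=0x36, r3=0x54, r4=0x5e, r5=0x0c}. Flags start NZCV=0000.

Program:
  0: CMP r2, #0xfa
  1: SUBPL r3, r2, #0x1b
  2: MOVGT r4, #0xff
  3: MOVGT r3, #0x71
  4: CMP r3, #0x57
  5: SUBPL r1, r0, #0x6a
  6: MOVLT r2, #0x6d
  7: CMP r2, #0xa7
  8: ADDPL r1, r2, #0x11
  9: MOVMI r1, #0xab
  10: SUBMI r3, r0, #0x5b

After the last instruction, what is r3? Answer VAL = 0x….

VAL = 0x34

[0] flags=0000 → (cmp)
[1] flags=0000 PL?T → r3=0x1b
[2] flags=0000 GT?T → r4=0xff
[3] flags=0000 GT?T → r3=0x71
[4] flags=0010 → (cmp)
[5] flags=0010 PL?T → r1=0x25
[6] flags=0010 LT?F → skip
[7] flags=1001 → (cmp)
[8] flags=1001 PL?F → skip
[9] flags=1001 MI?T → r1=0xab
[10] flags=1001 MI?T → r3=0x34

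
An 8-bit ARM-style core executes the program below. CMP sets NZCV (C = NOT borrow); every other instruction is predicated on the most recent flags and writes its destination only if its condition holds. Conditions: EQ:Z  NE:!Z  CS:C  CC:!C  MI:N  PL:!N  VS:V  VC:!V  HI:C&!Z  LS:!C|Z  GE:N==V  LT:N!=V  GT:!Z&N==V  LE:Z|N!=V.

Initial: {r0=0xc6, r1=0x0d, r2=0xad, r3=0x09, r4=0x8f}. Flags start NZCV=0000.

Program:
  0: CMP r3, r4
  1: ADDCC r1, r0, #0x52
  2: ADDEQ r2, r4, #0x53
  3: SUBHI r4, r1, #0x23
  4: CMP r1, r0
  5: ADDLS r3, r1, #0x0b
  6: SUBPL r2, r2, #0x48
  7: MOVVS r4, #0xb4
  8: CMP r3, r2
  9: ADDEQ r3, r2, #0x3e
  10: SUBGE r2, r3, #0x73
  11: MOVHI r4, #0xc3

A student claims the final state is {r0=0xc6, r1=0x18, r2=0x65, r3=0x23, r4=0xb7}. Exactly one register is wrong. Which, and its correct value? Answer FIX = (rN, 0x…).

[0] flags=0000 → (cmp)
[1] flags=0000 CC?T → r1=0x18
[2] flags=0000 EQ?F → skip
[3] flags=0000 HI?F → skip
[4] flags=0000 → (cmp)
[5] flags=0000 LS?T → r3=0x23
[6] flags=0000 PL?T → r2=0x65
[7] flags=0000 VS?F → skip
[8] flags=1000 → (cmp)
[9] flags=1000 EQ?F → skip
[10] flags=1000 GE?F → skip
[11] flags=1000 HI?F → skip

FIX = (r4, 0x8f)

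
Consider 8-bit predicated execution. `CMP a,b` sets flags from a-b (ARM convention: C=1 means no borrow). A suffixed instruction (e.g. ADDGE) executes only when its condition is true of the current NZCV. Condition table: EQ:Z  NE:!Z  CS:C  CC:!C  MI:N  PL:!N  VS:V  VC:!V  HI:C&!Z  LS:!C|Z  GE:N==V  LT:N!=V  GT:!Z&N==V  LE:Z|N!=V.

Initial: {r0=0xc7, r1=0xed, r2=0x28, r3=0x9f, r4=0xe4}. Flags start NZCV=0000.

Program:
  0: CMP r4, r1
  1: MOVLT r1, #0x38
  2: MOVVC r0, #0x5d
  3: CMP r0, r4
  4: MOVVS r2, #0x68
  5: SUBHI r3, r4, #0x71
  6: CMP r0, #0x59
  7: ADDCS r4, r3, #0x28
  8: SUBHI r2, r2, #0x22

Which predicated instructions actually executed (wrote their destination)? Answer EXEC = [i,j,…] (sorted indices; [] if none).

EXEC = [1,2,7,8]

0: ✓ CMP  NZCV=1000
1: ✓ MOVLT  r1←0x38
2: ✓ MOVVC  r0←0x5d
3: ✓ CMP  NZCV=0000
4: · MOVVS
5: · SUBHI
6: ✓ CMP  NZCV=0010
7: ✓ ADDCS  r4←0xc7
8: ✓ SUBHI  r2←0x06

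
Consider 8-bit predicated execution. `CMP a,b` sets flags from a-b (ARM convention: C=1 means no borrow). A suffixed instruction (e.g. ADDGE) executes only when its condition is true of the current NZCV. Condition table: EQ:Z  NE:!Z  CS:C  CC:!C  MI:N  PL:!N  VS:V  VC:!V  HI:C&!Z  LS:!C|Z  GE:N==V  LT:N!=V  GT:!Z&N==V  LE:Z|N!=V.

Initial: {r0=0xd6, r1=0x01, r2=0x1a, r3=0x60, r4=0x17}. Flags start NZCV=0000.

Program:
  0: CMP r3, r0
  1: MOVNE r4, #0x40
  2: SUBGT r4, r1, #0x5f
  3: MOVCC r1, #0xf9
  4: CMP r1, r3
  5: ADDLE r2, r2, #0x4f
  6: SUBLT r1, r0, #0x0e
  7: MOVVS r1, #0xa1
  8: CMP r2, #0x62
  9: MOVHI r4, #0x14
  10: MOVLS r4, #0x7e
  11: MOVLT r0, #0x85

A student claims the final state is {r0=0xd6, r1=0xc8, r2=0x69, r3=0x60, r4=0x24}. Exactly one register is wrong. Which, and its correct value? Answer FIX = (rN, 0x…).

FIX = (r4, 0x14)

[0] flags=1001 → (cmp)
[1] flags=1001 NE?T → r4=0x40
[2] flags=1001 GT?T → r4=0xa2
[3] flags=1001 CC?T → r1=0xf9
[4] flags=1010 → (cmp)
[5] flags=1010 LE?T → r2=0x69
[6] flags=1010 LT?T → r1=0xc8
[7] flags=1010 VS?F → skip
[8] flags=0010 → (cmp)
[9] flags=0010 HI?T → r4=0x14
[10] flags=0010 LS?F → skip
[11] flags=0010 LT?F → skip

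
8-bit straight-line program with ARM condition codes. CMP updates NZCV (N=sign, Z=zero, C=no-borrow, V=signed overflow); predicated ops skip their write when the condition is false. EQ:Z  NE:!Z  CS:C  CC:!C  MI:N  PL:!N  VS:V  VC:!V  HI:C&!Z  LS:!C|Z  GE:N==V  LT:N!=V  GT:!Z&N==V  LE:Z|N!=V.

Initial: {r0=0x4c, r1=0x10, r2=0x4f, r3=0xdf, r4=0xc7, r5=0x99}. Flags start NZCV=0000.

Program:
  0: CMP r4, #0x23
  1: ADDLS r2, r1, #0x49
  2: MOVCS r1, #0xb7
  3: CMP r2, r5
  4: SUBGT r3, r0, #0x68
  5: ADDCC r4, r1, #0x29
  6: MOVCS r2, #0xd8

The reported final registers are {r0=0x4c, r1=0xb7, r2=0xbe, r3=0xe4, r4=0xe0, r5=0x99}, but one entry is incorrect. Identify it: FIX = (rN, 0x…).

FIX = (r2, 0x4f)

[0] flags=1010 → (cmp)
[1] flags=1010 LS?F → skip
[2] flags=1010 CS?T → r1=0xb7
[3] flags=1001 → (cmp)
[4] flags=1001 GT?T → r3=0xe4
[5] flags=1001 CC?T → r4=0xe0
[6] flags=1001 CS?F → skip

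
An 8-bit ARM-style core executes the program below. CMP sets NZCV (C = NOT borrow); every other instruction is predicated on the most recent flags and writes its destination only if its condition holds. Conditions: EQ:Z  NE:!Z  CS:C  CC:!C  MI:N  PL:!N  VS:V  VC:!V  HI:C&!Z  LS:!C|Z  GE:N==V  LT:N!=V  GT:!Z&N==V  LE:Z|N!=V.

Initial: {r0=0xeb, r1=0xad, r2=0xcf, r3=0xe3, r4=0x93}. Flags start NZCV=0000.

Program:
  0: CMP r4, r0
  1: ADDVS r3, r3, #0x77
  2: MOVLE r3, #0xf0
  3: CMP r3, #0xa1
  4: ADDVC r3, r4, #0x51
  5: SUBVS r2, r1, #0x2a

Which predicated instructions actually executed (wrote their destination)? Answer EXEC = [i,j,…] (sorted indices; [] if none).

EXEC = [2,4]

0: ✓ CMP  NZCV=1000
1: · ADDVS
2: ✓ MOVLE  r3←0xf0
3: ✓ CMP  NZCV=0010
4: ✓ ADDVC  r3←0xe4
5: · SUBVS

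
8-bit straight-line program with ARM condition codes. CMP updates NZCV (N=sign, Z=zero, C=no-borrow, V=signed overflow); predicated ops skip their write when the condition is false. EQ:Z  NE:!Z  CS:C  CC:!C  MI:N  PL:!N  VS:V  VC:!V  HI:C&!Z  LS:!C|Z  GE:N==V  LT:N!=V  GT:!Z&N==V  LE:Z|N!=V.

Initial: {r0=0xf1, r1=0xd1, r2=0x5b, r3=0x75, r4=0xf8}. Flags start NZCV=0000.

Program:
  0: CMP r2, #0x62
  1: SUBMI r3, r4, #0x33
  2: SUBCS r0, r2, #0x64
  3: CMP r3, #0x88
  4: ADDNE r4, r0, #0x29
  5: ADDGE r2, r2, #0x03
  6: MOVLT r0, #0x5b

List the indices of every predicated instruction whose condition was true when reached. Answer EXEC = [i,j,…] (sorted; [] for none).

EXEC = [1,4,5]

[0] flags=1000 → (cmp)
[1] flags=1000 MI?T → r3=0xc5
[2] flags=1000 CS?F → skip
[3] flags=0010 → (cmp)
[4] flags=0010 NE?T → r4=0x1a
[5] flags=0010 GE?T → r2=0x5e
[6] flags=0010 LT?F → skip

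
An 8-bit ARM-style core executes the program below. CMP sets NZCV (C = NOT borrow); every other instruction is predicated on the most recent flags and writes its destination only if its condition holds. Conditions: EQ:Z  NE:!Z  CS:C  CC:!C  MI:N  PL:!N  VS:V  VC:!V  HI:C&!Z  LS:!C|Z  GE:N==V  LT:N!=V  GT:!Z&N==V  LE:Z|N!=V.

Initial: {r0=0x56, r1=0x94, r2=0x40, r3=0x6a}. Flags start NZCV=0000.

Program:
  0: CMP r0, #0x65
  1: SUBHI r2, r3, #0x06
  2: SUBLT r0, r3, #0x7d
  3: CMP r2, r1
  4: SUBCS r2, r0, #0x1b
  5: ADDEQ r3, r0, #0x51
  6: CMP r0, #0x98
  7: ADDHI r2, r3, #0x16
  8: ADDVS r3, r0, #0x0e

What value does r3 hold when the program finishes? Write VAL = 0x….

VAL = 0x6a

0: ✓ CMP  NZCV=1000
1: · SUBHI
2: ✓ SUBLT  r0←0xed
3: ✓ CMP  NZCV=1001
4: · SUBCS
5: · ADDEQ
6: ✓ CMP  NZCV=0010
7: ✓ ADDHI  r2←0x80
8: · ADDVS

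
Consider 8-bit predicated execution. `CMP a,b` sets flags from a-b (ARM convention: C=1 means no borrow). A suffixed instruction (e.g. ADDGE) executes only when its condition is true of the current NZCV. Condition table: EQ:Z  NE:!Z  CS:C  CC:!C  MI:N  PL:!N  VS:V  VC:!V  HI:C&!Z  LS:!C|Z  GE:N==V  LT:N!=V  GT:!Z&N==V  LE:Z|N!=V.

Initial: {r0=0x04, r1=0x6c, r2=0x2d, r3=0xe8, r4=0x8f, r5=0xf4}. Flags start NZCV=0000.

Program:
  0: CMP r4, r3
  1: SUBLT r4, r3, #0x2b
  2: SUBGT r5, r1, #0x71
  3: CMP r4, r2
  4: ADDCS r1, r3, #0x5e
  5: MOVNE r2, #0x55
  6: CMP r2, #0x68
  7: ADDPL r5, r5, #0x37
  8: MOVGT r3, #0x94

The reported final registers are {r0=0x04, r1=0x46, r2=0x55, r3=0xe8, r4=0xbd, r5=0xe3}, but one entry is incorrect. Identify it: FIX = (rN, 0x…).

[0] flags=1000 → (cmp)
[1] flags=1000 LT?T → r4=0xbd
[2] flags=1000 GT?F → skip
[3] flags=1010 → (cmp)
[4] flags=1010 CS?T → r1=0x46
[5] flags=1010 NE?T → r2=0x55
[6] flags=1000 → (cmp)
[7] flags=1000 PL?F → skip
[8] flags=1000 GT?F → skip

FIX = (r5, 0xf4)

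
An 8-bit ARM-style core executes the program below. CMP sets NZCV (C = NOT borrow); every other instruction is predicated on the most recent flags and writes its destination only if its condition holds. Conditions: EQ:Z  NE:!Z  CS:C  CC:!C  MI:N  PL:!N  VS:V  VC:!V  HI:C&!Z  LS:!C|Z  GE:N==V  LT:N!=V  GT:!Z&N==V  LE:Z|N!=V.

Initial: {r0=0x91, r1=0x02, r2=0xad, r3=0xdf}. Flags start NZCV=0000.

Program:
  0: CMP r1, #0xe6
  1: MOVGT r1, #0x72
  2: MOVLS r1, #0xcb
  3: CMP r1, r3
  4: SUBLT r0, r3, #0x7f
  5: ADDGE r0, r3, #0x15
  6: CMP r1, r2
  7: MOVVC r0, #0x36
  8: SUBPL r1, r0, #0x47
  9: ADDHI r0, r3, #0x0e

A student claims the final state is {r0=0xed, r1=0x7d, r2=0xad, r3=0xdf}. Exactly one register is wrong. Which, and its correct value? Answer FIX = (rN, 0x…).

0: ✓ CMP  NZCV=0000
1: ✓ MOVGT  r1←0x72
2: ✓ MOVLS  r1←0xcb
3: ✓ CMP  NZCV=1000
4: ✓ SUBLT  r0←0x60
5: · ADDGE
6: ✓ CMP  NZCV=0010
7: ✓ MOVVC  r0←0x36
8: ✓ SUBPL  r1←0xef
9: ✓ ADDHI  r0←0xed

FIX = (r1, 0xef)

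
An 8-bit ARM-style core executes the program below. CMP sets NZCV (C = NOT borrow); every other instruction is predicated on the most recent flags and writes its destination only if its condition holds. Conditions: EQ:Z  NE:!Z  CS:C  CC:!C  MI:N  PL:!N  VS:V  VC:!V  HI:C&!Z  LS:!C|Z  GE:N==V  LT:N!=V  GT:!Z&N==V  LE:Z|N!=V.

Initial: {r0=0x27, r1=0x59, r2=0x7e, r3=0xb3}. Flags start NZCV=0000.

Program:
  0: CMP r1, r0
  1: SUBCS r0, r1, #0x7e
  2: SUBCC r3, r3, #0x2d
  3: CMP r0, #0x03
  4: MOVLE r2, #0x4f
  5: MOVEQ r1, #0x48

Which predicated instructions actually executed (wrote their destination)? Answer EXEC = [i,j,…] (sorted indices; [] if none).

EXEC = [1,4]

0: ✓ CMP  NZCV=0010
1: ✓ SUBCS  r0←0xdb
2: · SUBCC
3: ✓ CMP  NZCV=1010
4: ✓ MOVLE  r2←0x4f
5: · MOVEQ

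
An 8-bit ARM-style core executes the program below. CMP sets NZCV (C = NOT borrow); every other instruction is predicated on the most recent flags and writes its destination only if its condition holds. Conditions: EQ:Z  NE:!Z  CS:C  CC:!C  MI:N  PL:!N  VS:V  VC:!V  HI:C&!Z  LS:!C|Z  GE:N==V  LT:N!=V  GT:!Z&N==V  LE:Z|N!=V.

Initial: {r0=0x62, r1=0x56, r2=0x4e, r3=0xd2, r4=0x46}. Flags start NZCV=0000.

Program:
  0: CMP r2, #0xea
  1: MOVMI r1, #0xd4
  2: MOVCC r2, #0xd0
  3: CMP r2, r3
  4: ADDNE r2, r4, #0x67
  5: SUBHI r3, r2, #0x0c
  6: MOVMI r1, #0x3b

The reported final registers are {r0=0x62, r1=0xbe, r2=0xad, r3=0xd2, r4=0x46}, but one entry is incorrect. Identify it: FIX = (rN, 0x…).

FIX = (r1, 0x3b)

0: ✓ CMP  NZCV=0000
1: · MOVMI
2: ✓ MOVCC  r2←0xd0
3: ✓ CMP  NZCV=1000
4: ✓ ADDNE  r2←0xad
5: · SUBHI
6: ✓ MOVMI  r1←0x3b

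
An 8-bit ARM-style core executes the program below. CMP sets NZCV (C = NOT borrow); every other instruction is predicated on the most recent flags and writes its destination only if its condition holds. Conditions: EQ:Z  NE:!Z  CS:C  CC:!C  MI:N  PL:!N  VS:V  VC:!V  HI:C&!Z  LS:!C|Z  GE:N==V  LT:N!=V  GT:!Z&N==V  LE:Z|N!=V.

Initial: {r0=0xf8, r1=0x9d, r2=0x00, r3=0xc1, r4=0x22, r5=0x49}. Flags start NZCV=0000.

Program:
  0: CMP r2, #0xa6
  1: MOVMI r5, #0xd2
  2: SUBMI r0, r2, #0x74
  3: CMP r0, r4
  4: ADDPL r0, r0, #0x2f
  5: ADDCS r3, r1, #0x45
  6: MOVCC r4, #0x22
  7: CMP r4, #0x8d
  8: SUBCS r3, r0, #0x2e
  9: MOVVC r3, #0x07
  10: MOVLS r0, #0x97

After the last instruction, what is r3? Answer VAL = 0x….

VAL = 0xe2

0: ✓ CMP  NZCV=0000
1: · MOVMI
2: · SUBMI
3: ✓ CMP  NZCV=1010
4: · ADDPL
5: ✓ ADDCS  r3←0xe2
6: · MOVCC
7: ✓ CMP  NZCV=1001
8: · SUBCS
9: · MOVVC
10: ✓ MOVLS  r0←0x97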